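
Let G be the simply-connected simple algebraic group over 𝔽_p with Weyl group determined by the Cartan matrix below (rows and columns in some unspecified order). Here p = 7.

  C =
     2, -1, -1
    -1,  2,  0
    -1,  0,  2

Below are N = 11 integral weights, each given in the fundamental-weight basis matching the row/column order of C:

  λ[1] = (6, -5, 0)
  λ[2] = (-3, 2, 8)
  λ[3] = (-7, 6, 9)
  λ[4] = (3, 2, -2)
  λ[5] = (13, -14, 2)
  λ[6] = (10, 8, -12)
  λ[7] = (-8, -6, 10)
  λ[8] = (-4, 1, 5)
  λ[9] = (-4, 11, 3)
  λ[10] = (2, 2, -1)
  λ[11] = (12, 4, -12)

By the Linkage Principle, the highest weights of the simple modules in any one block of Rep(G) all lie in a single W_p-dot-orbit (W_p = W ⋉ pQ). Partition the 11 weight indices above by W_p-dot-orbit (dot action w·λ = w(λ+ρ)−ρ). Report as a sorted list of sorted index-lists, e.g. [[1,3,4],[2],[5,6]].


Cartan matrix: type A_3 (|W|=24); un-permuting the 3 rows.

Folding the 11 weights λ_j+ρ into Ā_7 (reps in the given 3-coord order):

  [1] (3, 3, 0) · [2] (0, 2, 4) · [3] (3, 3, 0) · [4] (3, 3, 1) · [5] (3, 3, 1) · [6] (0, 2, 4) · [7] (0, 2, 4) · [8] (2, 1, 3) · [9] (2, 1, 3) · [10] (3, 3, 0) · [11] (0, 2, 4)

Linkage partition of the 11 weights (4 classes, p=7):

[[1, 3, 10], [2, 6, 7, 11], [4, 5], [8, 9]]


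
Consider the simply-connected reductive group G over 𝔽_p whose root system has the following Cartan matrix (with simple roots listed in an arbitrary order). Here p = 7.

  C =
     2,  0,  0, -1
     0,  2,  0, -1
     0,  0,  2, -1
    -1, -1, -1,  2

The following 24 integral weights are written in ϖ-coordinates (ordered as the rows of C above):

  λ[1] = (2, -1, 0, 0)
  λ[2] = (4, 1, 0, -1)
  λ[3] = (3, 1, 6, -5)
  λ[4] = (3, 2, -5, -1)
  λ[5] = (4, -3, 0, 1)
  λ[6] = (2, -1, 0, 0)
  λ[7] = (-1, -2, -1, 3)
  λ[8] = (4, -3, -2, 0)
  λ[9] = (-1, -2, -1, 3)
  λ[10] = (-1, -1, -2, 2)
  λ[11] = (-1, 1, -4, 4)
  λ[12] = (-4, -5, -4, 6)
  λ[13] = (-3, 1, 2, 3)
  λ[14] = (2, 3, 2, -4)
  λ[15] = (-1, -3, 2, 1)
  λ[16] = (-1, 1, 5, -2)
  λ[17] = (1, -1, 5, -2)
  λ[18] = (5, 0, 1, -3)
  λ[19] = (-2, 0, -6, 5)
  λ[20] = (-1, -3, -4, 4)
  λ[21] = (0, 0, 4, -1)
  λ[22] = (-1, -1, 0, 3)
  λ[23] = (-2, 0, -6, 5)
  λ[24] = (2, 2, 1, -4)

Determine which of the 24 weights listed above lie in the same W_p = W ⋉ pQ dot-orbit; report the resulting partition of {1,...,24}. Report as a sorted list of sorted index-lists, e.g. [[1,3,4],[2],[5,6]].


C ↔ D_4 under row/col permutation; |W(D_4)| = 192.

Each λ_j+ρ reduced to Ā_7; 4-tuples below use C's row order:

    [1] (3, 0, 1, 1)
    [2] (4, 1, 0, 1)
    [3] (0, 2, 3, 0)
    [4] (0, 1, 0, 3)
    [5] (4, 1, 0, 1)
    [6] (3, 0, 1, 1)
    [7] (0, 1, 0, 3)
    [8] (3, 0, 1, 1)
    [9] (0, 1, 0, 3)
    [10] (0, 0, 1, 2)
    [11] (0, 2, 3, 0)
    [12] (0, 1, 0, 3)
    [13] (0, 0, 1, 2)
    [14] (0, 1, 0, 3)
    [15] (0, 2, 3, 0)
    [16] (1, 1, 5, 0)
    [17] (1, 1, 5, 0)
    [18] (4, 1, 0, 1)
    [19] (1, 1, 5, 0)
    [20] (0, 2, 3, 0)
    [21] (1, 1, 5, 0)
    [22] (0, 0, 1, 2)
    [23] (1, 1, 5, 0)
    [24] (0, 0, 1, 2)

6 distinct reps among the 24 weights ⇒ 6 W_7-linkage classes:

[[1, 6, 8], [2, 5, 18], [3, 11, 15, 20], [4, 7, 9, 12, 14], [10, 13, 22, 24], [16, 17, 19, 21, 23]]


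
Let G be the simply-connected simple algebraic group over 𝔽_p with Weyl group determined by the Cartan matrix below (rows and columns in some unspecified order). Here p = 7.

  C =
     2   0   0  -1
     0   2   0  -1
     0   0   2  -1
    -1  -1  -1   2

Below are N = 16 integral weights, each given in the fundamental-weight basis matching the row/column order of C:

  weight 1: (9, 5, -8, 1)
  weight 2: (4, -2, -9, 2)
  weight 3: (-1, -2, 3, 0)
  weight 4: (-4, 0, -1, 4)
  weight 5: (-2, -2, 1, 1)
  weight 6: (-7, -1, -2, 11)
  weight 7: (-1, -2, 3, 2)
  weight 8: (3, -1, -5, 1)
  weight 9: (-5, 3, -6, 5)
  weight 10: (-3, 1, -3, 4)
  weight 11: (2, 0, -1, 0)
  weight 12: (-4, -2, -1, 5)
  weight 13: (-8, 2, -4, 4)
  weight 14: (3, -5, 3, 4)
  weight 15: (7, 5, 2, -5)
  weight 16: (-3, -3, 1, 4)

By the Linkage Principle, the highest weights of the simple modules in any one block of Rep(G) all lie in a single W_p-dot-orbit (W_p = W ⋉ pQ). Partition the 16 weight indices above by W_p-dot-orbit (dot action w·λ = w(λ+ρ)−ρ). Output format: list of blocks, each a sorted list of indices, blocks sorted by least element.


Root system D_4: the 4×4 matrix C matches after relabeling.

Alcove-folded reps (p=7, 16 weights, presented ϖ-order):

  1: (3, 1, 0, 1) · 2: (0, 4, 1, 1) · 3: (0, 1, 4, 0) · 4: (3, 1, 0, 1) · 5: (1, 1, 2, 0) · 6: (3, 1, 0, 1) · 7: (0, 1, 4, 0) · 8: (2, 2, 2, 0) · 9: (1, 1, 2, 0) · 10: (2, 2, 2, 0) · 11: (3, 1, 0, 1) · 12: (3, 1, 0, 1) · 13: (2, 2, 2, 0) · 14: (2, 2, 2, 0) · 15: (1, 1, 2, 0) · 16: (2, 2, 2, 0)

Linkage partition of the 16 weights (5 classes, p=7):

[[1, 4, 6, 11, 12], [2], [3, 7], [5, 9, 15], [8, 10, 13, 14, 16]]


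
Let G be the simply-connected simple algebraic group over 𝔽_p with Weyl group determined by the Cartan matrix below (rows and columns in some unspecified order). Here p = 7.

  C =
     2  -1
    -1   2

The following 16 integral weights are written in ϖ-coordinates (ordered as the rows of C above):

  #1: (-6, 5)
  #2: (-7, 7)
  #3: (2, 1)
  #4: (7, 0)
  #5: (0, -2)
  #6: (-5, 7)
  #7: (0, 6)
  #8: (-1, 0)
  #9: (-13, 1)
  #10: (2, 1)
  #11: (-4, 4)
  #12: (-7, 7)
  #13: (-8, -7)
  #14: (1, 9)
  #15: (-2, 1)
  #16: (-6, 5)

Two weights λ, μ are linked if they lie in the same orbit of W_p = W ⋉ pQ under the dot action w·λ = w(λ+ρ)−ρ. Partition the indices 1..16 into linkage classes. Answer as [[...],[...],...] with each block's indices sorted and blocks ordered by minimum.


A_2 Cartan matrix, 2 simple roots permuted; ρ=(1,1).

W_7-reps of the 16 weights in Ā_7 (same 2-coord order as C):

  λ_1 → (5, 1) · λ_2 → (5, 1) · λ_3 → (3, 2) · λ_4 → (5, 1) · λ_5 → (0, 1) · λ_6 → (3, 3) · λ_7 → (0, 6) · λ_8 → (0, 1) · λ_9 → (3, 2) · λ_10 → (3, 2) · λ_11 → (3, 2) · λ_12 → (5, 1) · λ_13 → (0, 1) · λ_14 → (3, 2) · λ_15 → (1, 1) · λ_16 → (5, 1)

6 distinct reps among the 16 weights ⇒ 6 W_7-linkage classes:

[[1, 2, 4, 12, 16], [3, 9, 10, 11, 14], [5, 8, 13], [6], [7], [15]]


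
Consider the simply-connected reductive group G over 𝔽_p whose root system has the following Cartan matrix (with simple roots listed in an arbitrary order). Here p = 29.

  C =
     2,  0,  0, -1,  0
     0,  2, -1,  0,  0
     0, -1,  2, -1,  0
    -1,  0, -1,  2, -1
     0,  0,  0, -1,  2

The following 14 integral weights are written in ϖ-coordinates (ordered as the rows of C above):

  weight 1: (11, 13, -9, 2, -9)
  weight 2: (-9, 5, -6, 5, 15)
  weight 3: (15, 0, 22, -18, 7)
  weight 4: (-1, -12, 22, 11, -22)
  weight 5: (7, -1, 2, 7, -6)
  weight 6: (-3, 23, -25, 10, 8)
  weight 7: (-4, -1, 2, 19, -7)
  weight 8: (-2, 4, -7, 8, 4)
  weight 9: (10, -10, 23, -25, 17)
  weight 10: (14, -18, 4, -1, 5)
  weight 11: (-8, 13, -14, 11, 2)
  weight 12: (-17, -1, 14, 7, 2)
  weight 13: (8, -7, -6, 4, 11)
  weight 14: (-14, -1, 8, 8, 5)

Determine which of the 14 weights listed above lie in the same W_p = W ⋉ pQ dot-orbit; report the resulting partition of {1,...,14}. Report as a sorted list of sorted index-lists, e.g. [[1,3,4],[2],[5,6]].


Cartan matrix: type D_5 (|W|=1920); un-permuting the 5 rows.

Ā_29 reps of the 14 weights (D_5, coords as presented):

  1: (1, 1, 5, 2, 5) · 2: (1, 1, 1, 5, 9) · 3: (1, 1, 1, 5, 9) · 4: (3, 5, 0, 6, 6) · 5: (8, 0, 3, 3, 5) · 6: (9, 0, 5, 4, 2) · 7: (3, 5, 0, 6, 6) · 8: (1, 1, 5, 2, 5) · 9: (9, 0, 5, 4, 2) · 10: (3, 5, 0, 6, 6) · 11: (1, 1, 5, 2, 5) · 12: (8, 0, 3, 3, 5) · 13: (3, 5, 0, 6, 6) · 14: (9, 0, 5, 4, 2)

The 14 indices split into 5 linkage classes (same alcove rep ⇔ same W_29-dot-orbit):

[[1, 8, 11], [2, 3], [4, 7, 10, 13], [5, 12], [6, 9, 14]]


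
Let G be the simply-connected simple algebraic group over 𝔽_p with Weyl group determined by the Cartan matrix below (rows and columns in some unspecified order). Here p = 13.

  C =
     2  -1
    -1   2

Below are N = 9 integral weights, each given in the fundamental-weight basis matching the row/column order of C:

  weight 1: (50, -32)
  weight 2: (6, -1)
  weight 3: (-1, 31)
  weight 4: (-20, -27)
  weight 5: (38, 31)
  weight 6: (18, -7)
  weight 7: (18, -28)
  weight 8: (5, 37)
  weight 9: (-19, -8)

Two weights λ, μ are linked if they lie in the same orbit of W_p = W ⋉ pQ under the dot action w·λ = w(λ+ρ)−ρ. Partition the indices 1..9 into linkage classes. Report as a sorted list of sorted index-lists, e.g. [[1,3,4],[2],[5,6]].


Cartan matrix: type A_2 (|W|=6); un-permuting the 2 rows.

Each λ_j+ρ reduced to Ā_13; 2-tuples below use C's row order:

  λ_1+ρ ↦ (5, 1) · λ_2+ρ ↦ (7, 0) · λ_3+ρ ↦ (7, 0) · λ_4+ρ ↦ (7, 0) · λ_5+ρ ↦ (7, 0) · λ_6+ρ ↦ (7, 0) · λ_7+ρ ↦ (5, 1) · λ_8+ρ ↦ (5, 1) · λ_9+ρ ↦ (5, 1)

These 9 weights hit 2 W_13-dot-orbits; sizes (4, 5):

[[1, 7, 8, 9], [2, 3, 4, 5, 6]]


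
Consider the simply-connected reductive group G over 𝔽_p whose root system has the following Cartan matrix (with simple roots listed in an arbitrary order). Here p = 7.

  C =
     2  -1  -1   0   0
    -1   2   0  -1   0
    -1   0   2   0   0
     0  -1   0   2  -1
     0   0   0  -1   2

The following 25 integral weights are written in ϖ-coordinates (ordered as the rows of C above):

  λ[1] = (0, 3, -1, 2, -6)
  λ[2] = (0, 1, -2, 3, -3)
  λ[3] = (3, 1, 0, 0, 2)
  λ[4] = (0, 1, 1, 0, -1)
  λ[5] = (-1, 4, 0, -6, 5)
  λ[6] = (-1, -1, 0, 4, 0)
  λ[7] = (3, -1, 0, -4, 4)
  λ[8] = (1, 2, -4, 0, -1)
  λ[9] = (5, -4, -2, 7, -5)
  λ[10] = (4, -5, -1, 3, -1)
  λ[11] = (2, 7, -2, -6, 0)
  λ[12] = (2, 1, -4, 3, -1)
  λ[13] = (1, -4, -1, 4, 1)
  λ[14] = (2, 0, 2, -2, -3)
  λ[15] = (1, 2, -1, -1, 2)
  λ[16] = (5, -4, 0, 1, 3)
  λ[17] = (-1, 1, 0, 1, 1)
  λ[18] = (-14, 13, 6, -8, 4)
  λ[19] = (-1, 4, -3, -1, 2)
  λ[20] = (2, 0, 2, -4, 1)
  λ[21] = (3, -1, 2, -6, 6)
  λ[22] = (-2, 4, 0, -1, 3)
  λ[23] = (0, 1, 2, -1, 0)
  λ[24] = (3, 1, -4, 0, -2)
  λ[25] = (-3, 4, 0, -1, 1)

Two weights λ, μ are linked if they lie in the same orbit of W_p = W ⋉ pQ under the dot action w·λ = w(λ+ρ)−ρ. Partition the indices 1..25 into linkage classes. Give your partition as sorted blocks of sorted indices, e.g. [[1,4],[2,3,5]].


Dynkin diagram of C (from the 8 off-diagonal −1 entries): A_5.

Alcove-folded reps (p=7, 25 weights, presented ϖ-order):

  λ_1+ρ ↦ (0, 2, 1, 2, 2) · λ_2+ρ ↦ (0, 2, 1, 2, 2) · λ_3+ρ ↦ (1, 2, 3, 0, 1) · λ_4+ρ ↦ (1, 2, 2, 1, 0) · λ_5+ρ ↦ (0, 0, 1, 5, 1) · λ_6+ρ ↦ (0, 0, 1, 5, 1) · λ_7+ρ ↦ (1, 3, 1, 0, 2) · λ_8+ρ ↦ (1, 2, 2, 1, 0) · λ_9+ρ ↦ (1, 2, 2, 1, 0) · λ_10+ρ ↦ (1, 4, 0, 0, 0) · λ_11+ρ ↦ (1, 2, 2, 1, 0) · λ_12+ρ ↦ (0, 2, 1, 2, 2) · λ_13+ρ ↦ (0, 2, 1, 2, 2) · λ_14+ρ ↦ (1, 2, 3, 0, 1) · λ_15+ρ ↦ (1, 3, 1, 0, 2) · λ_16+ρ ↦ (1, 2, 2, 1, 0) · λ_17+ρ ↦ (0, 2, 1, 2, 2) · λ_18+ρ ↦ (0, 0, 1, 5, 1) · λ_19+ρ ↦ (1, 3, 1, 0, 2) · λ_20+ρ ↦ (1, 2, 3, 0, 1) · λ_21+ρ ↦ (1, 4, 0, 0, 0) · λ_22+ρ ↦ (1, 3, 1, 0, 2) · λ_23+ρ ↦ (1, 2, 3, 0, 1) · λ_24+ρ ↦ (1, 2, 3, 0, 1) · λ_25+ρ ↦ (1, 3, 1, 0, 2)

Linkage partition of the 25 weights (6 classes, p=7):

[[1, 2, 12, 13, 17], [3, 14, 20, 23, 24], [4, 8, 9, 11, 16], [5, 6, 18], [7, 15, 19, 22, 25], [10, 21]]


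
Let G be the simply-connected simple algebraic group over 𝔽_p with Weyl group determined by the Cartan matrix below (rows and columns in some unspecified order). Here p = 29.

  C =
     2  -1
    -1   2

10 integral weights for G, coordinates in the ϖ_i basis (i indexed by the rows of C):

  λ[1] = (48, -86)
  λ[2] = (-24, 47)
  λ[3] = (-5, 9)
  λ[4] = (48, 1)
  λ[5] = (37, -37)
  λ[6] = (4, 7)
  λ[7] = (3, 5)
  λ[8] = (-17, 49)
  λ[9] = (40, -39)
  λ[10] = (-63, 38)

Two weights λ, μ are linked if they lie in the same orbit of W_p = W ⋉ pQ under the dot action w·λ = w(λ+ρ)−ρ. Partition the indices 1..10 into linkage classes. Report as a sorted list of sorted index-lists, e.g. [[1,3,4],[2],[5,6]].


A_2 Cartan matrix, 2 simple roots permuted; ρ=(1,1).

W_29-reps of the 10 weights in Ā_29 (same 2-coord order as C):

  1: (7, 20);  2: (4, 6);  3: (4, 6);  4: (7, 20);  5: (7, 20);  6: (5, 8);  7: (4, 6);  8: (5, 8);  9: (9, 17);  10: (4, 6)

The 10 indices split into 4 linkage classes (same alcove rep ⇔ same W_29-dot-orbit):

[[1, 4, 5], [2, 3, 7, 10], [6, 8], [9]]


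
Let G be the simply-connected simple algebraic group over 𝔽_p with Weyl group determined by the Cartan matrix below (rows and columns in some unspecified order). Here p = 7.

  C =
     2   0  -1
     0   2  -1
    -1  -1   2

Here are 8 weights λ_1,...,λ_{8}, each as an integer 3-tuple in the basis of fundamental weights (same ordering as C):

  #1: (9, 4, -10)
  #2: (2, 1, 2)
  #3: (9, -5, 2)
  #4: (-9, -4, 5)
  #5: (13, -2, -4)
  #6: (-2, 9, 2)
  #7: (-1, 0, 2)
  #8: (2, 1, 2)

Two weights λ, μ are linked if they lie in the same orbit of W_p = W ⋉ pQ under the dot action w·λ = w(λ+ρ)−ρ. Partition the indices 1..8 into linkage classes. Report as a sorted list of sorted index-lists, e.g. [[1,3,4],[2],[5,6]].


Dynkin diagram of C (from the 4 off-diagonal −1 entries): A_3.

λ_j+ρ reflected into Ā_7 (⟨·,θ^∨⟩≤7); 3-tuples as given:

    λ_1 → (2, 1, 3)
    λ_2 → (2, 1, 3)
    λ_3 → (1, 1, 2)
    λ_4 → (2, 1, 3)
    λ_5 → (0, 1, 3)
    λ_6 → (2, 1, 3)
    λ_7 → (0, 1, 3)
    λ_8 → (2, 1, 3)

These 8 weights hit 3 W_7-dot-orbits; sizes (5, 1, 2):

[[1, 2, 4, 6, 8], [3], [5, 7]]


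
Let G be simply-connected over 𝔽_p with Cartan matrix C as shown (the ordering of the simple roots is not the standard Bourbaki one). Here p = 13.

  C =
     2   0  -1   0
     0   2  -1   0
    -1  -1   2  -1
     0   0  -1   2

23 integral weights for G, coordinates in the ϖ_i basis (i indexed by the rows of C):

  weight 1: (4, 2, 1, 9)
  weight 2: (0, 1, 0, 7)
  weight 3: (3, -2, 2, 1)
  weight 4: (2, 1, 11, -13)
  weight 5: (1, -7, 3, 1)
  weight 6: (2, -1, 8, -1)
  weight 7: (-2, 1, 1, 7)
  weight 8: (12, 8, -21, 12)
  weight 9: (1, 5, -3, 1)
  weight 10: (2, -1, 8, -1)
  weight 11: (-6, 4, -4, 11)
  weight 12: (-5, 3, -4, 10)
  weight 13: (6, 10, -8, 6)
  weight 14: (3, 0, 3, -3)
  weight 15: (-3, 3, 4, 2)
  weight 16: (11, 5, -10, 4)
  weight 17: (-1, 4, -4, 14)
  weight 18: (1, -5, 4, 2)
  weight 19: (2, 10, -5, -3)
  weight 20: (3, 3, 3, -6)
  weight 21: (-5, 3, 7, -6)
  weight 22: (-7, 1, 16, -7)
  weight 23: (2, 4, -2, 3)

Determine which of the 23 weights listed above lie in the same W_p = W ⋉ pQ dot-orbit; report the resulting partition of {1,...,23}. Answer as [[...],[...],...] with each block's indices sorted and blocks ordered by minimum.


C ↔ D_4 under row/col permutation; |W(D_4)| = 192.

Folding the 23 weights λ_j+ρ into Ā_13 (reps in the given 4-coord order):

    [1] (2, 4, 1, 3)
    [2] (1, 2, 1, 8)
    [3] (4, 1, 2, 2)
    [4] (1, 2, 1, 8)
    [5] (0, 4, 2, 0)
    [6] (3, 0, 1, 0)
    [7] (1, 2, 1, 8)
    [8] (0, 4, 2, 0)
    [9] (0, 4, 2, 0)
    [10] (3, 0, 1, 0)
    [11] (3, 3, 1, 4)
    [12] (3, 3, 1, 4)
    [13] (0, 4, 2, 0)
    [14] (4, 1, 2, 2)
    [15] (2, 4, 1, 3)
    [16] (3, 3, 1, 4)
    [17] (1, 2, 1, 8)
    [18] (2, 4, 1, 3)
    [19] (2, 4, 1, 3)
    [20] (3, 3, 1, 4)
    [21] (3, 3, 1, 4)
    [22] (0, 4, 2, 0)
    [23] (2, 4, 1, 3)

Grouping the 23 weights by Ā_13-representative: 6 linkage classes.

[[1, 15, 18, 19, 23], [2, 4, 7, 17], [3, 14], [5, 8, 9, 13, 22], [6, 10], [11, 12, 16, 20, 21]]


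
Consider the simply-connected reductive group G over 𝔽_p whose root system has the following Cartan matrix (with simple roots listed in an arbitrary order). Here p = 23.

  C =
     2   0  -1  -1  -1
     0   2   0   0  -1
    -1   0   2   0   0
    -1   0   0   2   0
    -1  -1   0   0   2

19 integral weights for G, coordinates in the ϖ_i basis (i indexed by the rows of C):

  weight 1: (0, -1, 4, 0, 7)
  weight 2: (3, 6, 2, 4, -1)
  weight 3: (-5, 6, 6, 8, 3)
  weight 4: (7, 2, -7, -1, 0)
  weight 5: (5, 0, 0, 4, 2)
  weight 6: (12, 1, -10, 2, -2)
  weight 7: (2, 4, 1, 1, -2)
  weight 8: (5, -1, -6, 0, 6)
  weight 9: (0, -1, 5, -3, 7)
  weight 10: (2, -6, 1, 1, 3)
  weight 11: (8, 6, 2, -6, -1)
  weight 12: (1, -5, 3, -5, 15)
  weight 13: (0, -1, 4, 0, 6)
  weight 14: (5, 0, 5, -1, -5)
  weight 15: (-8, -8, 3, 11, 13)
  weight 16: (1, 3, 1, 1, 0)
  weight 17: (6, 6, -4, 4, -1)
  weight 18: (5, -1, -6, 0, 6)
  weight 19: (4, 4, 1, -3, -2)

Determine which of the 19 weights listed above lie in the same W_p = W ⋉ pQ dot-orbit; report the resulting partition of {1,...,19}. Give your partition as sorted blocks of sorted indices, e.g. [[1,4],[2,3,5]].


Dynkin diagram of C (from the 8 off-diagonal −1 entries): D_5.

λ_j+ρ reflected into Ā_23 (⟨·,θ^∨⟩≤23); 5-tuples as given:

    1: (1, 0, 5, 1, 7)
    2: (4, 7, 3, 5, 0)
    3: (4, 7, 3, 5, 0)
    4: (2, 3, 6, 0, 1)
    5: (6, 1, 1, 5, 1)
    6: (3, 1, 9, 3, 1)
    7: (2, 4, 2, 2, 1)
    8: (1, 0, 5, 1, 7)
    9: (1, 0, 5, 1, 7)
    10: (2, 4, 2, 2, 1)
    11: (4, 7, 3, 5, 0)
    12: (2, 4, 2, 2, 1)
    13: (1, 0, 5, 1, 7)
    14: (2, 3, 6, 0, 1)
    15: (4, 7, 3, 5, 0)
    16: (2, 4, 2, 2, 1)
    17: (4, 7, 3, 5, 0)
    18: (1, 0, 5, 1, 7)
    19: (2, 4, 2, 2, 1)

6 distinct reps among the 19 weights ⇒ 6 W_23-linkage classes:

[[1, 8, 9, 13, 18], [2, 3, 11, 15, 17], [4, 14], [5], [6], [7, 10, 12, 16, 19]]


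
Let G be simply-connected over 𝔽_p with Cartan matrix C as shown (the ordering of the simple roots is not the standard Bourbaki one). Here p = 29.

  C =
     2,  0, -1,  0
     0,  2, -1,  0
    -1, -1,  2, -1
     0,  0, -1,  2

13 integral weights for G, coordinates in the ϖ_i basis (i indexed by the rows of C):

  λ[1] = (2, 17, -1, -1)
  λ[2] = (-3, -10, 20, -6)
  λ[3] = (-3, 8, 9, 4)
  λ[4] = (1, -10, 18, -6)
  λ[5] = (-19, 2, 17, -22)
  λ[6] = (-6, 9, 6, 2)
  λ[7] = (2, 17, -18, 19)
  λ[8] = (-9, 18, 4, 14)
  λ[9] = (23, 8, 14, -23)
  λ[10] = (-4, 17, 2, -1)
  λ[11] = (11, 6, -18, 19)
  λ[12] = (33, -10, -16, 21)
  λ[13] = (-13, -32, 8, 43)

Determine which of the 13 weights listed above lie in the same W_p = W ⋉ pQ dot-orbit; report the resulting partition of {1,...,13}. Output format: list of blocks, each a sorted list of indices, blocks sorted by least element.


Dynkin diagram of C (from the 6 off-diagonal −1 entries): D_4.

W_29-reps of the 13 weights in Ā_29 (same 4-coord order as C):

  λ_1 → (3, 18, 0, 0) · λ_2 → (2, 9, 5, 5) · λ_3 → (2, 9, 5, 5) · λ_4 → (2, 9, 5, 5) · λ_5 → (3, 18, 0, 0) · λ_6 → (5, 10, 2, 3) · λ_7 → (14, 1, 3, 3) · λ_8 → (2, 9, 5, 5) · λ_9 → (5, 10, 2, 3) · λ_10 → (3, 18, 0, 0) · λ_11 → (5, 10, 2, 3) · λ_12 → (5, 10, 2, 3) · λ_13 → (5, 10, 2, 3)

The 13 indices split into 4 linkage classes (same alcove rep ⇔ same W_29-dot-orbit):

[[1, 5, 10], [2, 3, 4, 8], [6, 9, 11, 12, 13], [7]]


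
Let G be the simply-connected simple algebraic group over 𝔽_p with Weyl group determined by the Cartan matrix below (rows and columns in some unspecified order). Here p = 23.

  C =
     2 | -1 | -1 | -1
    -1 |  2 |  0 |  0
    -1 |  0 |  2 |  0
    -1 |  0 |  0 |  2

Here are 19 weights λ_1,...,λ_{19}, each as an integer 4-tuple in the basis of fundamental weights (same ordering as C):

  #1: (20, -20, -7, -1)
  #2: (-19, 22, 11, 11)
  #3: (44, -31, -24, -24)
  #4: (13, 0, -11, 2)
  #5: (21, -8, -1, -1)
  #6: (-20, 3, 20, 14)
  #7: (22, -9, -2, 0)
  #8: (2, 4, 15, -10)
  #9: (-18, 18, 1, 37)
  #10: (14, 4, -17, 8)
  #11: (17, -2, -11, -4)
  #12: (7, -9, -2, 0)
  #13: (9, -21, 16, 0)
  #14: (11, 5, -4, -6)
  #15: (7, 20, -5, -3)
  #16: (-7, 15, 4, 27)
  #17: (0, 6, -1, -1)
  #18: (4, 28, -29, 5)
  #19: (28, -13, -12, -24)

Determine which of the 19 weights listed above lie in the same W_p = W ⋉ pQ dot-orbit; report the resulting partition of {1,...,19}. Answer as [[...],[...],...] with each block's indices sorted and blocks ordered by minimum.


Cartan matrix: type D_4 (|W|=192); un-permuting the 4 rows.

W_23-reps of the 19 weights in Ā_23 (same 4-coord order as C):

  λ_1+ρ ↦ (0, 15, 2, 4);  λ_2+ρ ↦ (0, 5, 6, 6);  λ_3+ρ ↦ (1, 7, 0, 0);  λ_4+ρ ↦ (4, 1, 10, 3);  λ_5+ρ ↦ (1, 7, 0, 0);  λ_6+ρ ↦ (0, 15, 2, 4);  λ_7+ρ ↦ (1, 7, 0, 0);  λ_8+ρ ↦ (4, 1, 10, 3);  λ_9+ρ ↦ (0, 15, 2, 4);  λ_10+ρ ↦ (4, 1, 10, 3);  λ_11+ρ ↦ (4, 1, 10, 3);  λ_12+ρ ↦ (1, 7, 0, 0);  λ_13+ρ ↦ (4, 6, 3, 5);  λ_14+ρ ↦ (4, 6, 3, 5);  λ_15+ρ ↦ (0, 15, 2, 4);  λ_16+ρ ↦ (4, 1, 10, 3);  λ_17+ρ ↦ (1, 7, 0, 0);  λ_18+ρ ↦ (0, 5, 6, 6);  λ_19+ρ ↦ (0, 5, 6, 6)

Partition of {1..19} into 5 W_23-dot-orbits:

[[1, 6, 9, 15], [2, 18, 19], [3, 5, 7, 12, 17], [4, 8, 10, 11, 16], [13, 14]]


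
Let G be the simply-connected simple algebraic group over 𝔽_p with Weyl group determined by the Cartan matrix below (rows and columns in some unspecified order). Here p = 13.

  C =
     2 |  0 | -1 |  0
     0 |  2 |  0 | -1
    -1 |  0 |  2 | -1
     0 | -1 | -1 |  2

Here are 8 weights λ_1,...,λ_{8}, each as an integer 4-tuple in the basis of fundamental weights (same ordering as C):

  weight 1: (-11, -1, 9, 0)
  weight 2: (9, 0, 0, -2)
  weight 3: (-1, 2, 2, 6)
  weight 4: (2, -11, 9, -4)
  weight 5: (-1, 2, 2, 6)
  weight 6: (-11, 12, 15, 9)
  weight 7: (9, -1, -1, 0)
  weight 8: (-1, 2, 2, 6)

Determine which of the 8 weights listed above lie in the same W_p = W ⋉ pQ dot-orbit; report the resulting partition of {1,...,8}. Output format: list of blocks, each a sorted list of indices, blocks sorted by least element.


Cartan matrix: type A_4 (|W|=120); un-permuting the 4 rows.

λ_j+ρ reflected into Ā_13 (⟨·,θ^∨⟩≤13); 4-tuples as given:

  [1] (10, 0, 0, 1)
  [2] (10, 0, 0, 1)
  [3] (0, 3, 3, 7)
  [4] (0, 3, 3, 7)
  [5] (0, 3, 3, 7)
  [6] (0, 3, 3, 7)
  [7] (10, 0, 0, 1)
  [8] (0, 3, 3, 7)

These 8 weights hit 2 W_13-dot-orbits; sizes (3, 5):

[[1, 2, 7], [3, 4, 5, 6, 8]]


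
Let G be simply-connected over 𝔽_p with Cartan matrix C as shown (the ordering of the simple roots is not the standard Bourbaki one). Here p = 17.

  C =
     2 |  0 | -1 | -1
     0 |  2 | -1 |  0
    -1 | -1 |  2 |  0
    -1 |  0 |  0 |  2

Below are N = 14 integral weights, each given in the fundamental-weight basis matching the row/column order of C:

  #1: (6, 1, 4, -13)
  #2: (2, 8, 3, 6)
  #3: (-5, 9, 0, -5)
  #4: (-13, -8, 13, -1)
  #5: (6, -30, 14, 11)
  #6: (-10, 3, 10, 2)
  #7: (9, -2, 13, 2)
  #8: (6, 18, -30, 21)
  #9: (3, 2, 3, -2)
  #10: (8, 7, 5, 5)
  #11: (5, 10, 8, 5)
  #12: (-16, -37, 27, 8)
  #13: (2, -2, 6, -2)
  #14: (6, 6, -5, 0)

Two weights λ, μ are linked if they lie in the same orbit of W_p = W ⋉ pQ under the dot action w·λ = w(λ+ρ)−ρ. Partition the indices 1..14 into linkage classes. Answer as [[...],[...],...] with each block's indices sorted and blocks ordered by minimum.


Dynkin diagram of C (from the 6 off-diagonal −1 entries): A_4.

W_17-reps of the 14 weights in Ā_17 (same 4-coord order as C):

  1: (5, 2, 0, 7);  2: (3, 3, 4, 1);  3: (3, 3, 4, 1);  4: (5, 2, 0, 7);  5: (5, 2, 0, 7);  6: (3, 4, 2, 6);  7: (3, 3, 4, 1);  8: (5, 2, 0, 7);  9: (3, 3, 4, 1);  10: (3, 4, 2, 6);  11: (3, 4, 2, 6);  12: (3, 4, 2, 6);  13: (2, 1, 6, 1);  14: (3, 3, 4, 1)

These 14 weights hit 4 W_17-dot-orbits; sizes (4, 5, 4, 1):

[[1, 4, 5, 8], [2, 3, 7, 9, 14], [6, 10, 11, 12], [13]]


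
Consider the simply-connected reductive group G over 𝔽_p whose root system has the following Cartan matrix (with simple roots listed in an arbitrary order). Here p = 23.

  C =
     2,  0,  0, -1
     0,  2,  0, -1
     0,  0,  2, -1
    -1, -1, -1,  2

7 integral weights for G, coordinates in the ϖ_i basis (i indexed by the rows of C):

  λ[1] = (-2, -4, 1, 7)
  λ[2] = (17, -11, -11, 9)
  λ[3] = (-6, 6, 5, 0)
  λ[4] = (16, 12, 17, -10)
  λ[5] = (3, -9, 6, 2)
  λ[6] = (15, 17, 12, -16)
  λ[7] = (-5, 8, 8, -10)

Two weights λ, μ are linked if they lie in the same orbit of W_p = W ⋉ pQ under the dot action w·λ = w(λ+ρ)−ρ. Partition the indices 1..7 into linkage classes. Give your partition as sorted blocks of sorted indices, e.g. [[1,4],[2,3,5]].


D_4 Cartan matrix, 4 simple roots permuted; ρ=(1,1,1,1).

Alcove-folded reps (p=23, 7 weights, presented ϖ-order):

  1: (1, 3, 2, 4)
  2: (8, 0, 0, 5)
  3: (1, 3, 2, 4)
  4: (1, 3, 2, 4)
  5: (1, 3, 2, 4)
  6: (1, 3, 2, 4)
  7: (5, 0, 0, 4)

3 distinct reps among the 7 weights ⇒ 3 W_23-linkage classes:

[[1, 3, 4, 5, 6], [2], [7]]


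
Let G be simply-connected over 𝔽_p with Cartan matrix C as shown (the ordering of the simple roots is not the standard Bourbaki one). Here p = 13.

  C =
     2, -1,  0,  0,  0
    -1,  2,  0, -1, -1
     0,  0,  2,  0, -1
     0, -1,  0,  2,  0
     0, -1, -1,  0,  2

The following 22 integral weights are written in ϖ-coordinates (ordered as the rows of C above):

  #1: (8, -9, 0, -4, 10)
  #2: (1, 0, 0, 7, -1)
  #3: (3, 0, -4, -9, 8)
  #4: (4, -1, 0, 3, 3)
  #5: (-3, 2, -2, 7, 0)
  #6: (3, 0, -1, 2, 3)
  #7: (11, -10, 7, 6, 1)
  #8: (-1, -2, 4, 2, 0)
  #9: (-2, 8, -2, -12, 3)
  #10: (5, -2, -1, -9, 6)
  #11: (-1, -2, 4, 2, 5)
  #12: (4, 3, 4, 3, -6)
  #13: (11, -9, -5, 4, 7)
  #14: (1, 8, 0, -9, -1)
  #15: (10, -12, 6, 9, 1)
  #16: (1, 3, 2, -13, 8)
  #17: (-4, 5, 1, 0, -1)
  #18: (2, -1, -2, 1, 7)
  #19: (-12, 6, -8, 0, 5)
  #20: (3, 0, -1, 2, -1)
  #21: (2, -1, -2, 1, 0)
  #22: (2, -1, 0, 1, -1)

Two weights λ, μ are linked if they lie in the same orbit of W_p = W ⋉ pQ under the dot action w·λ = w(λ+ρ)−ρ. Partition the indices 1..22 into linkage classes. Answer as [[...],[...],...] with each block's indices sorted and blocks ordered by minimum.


D_5 Cartan matrix, 5 simple roots permuted; ρ=(1,1,1,1,1).

Folding the 22 weights λ_j+ρ into Ā_13 (reps in the given 5-coord order):

  1: (2, 1, 1, 8, 0) · 2: (2, 1, 1, 8, 0) · 3: (3, 3, 2, 1, 0) · 4: (4, 1, 0, 3, 0) · 5: (2, 1, 1, 8, 0) · 6: (4, 1, 0, 3, 0) · 7: (3, 0, 1, 2, 0) · 8: (1, 0, 5, 2, 0) · 9: (2, 1, 1, 8, 0) · 10: (3, 3, 2, 1, 0) · 11: (1, 0, 5, 2, 0) · 12: (4, 1, 0, 3, 0) · 13: (4, 1, 0, 3, 0) · 14: (2, 1, 1, 8, 0) · 15: (0, 1, 2, 1, 1) · 16: (3, 3, 2, 1, 0) · 17: (3, 3, 2, 1, 0) · 18: (3, 0, 1, 2, 0) · 19: (3, 3, 2, 1, 0) · 20: (4, 1, 0, 3, 0) · 21: (3, 0, 1, 2, 0) · 22: (3, 0, 1, 2, 0)

6 distinct reps among the 22 weights ⇒ 6 W_13-linkage classes:

[[1, 2, 5, 9, 14], [3, 10, 16, 17, 19], [4, 6, 12, 13, 20], [7, 18, 21, 22], [8, 11], [15]]


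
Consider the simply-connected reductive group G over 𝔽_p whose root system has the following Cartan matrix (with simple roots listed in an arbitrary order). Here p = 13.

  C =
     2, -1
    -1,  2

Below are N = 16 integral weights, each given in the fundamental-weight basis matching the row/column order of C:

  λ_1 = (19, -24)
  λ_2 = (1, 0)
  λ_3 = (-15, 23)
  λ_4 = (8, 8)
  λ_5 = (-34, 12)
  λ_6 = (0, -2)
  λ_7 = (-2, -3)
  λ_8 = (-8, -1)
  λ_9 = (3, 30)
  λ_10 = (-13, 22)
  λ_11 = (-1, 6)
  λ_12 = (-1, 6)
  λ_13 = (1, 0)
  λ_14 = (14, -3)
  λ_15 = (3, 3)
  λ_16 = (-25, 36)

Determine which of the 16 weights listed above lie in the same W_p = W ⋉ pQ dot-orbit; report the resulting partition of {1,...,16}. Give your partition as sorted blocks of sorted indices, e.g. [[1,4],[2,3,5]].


Root system A_2: the 2×2 matrix C matches after relabeling.

Folding the 16 weights λ_j+ρ into Ā_13 (reps in the given 2-coord order):

  λ_1 → (7, 3)
  λ_2 → (2, 1)
  λ_3 → (2, 1)
  λ_4 → (4, 4)
  λ_5 → (0, 7)
  λ_6 → (0, 1)
  λ_7 → (2, 1)
  λ_8 → (0, 7)
  λ_9 → (4, 4)
  λ_10 → (2, 1)
  λ_11 → (0, 7)
  λ_12 → (0, 7)
  λ_13 → (2, 1)
  λ_14 → (11, 0)
  λ_15 → (4, 4)
  λ_16 → (11, 0)

Grouping the 16 weights by Ā_13-representative: 6 linkage classes.

[[1], [2, 3, 7, 10, 13], [4, 9, 15], [5, 8, 11, 12], [6], [14, 16]]


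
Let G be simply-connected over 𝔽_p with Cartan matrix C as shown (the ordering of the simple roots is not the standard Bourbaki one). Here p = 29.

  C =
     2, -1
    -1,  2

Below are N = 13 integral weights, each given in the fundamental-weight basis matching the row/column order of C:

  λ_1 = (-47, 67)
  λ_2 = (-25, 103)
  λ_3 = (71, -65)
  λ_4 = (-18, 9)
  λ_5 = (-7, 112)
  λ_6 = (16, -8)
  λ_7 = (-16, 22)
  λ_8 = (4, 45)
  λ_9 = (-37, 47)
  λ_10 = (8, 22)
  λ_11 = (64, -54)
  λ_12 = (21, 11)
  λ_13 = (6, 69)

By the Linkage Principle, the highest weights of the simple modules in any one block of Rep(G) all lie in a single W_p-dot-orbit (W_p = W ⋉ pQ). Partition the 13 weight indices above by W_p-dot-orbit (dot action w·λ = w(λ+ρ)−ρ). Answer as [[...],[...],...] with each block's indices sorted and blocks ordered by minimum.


Root system A_2: the 2×2 matrix C matches after relabeling.

W_29-reps of the 13 weights in Ā_29 (same 2-coord order as C):

  [1] (10, 7)
  [2] (17, 7)
  [3] (15, 8)
  [4] (10, 7)
  [5] (6, 20)
  [6] (10, 7)
  [7] (15, 8)
  [8] (17, 7)
  [9] (10, 7)
  [10] (6, 20)
  [11] (17, 7)
  [12] (17, 7)
  [13] (10, 7)

Partition of {1..13} into 4 W_29-dot-orbits:

[[1, 4, 6, 9, 13], [2, 8, 11, 12], [3, 7], [5, 10]]


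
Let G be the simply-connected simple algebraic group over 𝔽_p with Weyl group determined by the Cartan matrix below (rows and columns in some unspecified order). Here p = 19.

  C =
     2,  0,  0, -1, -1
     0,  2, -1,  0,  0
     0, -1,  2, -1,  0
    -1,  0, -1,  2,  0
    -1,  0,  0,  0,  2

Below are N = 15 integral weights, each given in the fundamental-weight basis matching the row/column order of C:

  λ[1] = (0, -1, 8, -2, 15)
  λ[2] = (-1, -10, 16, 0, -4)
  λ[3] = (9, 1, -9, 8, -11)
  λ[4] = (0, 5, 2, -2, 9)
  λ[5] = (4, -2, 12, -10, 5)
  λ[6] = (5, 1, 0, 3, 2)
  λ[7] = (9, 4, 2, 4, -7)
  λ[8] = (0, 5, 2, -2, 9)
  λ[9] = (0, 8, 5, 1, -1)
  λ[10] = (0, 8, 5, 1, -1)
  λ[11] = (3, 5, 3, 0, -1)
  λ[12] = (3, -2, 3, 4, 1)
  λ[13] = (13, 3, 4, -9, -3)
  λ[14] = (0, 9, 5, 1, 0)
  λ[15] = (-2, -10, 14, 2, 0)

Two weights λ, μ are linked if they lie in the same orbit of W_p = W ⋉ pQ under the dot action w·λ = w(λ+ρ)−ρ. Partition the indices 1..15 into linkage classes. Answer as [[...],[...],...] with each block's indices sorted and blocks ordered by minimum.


Cartan matrix: type A_5 (|W|=720); un-permuting the 5 rows.

Each λ_j+ρ reduced to Ā_19; 5-tuples below use C's row order:

    [1] (0, 6, 2, 1, 10)
    [2] (1, 9, 6, 2, 0)
    [3] (0, 6, 2, 1, 10)
    [4] (0, 6, 2, 1, 10)
    [5] (4, 1, 3, 5, 2)
    [6] (6, 2, 1, 4, 3)
    [7] (4, 1, 3, 5, 2)
    [8] (0, 6, 2, 1, 10)
    [9] (1, 9, 6, 2, 0)
    [10] (1, 9, 6, 2, 0)
    [11] (4, 6, 4, 1, 0)
    [12] (4, 1, 3, 5, 2)
    [13] (4, 1, 3, 5, 2)
    [14] (1, 9, 6, 2, 0)
    [15] (1, 9, 6, 2, 0)

The 15 indices split into 5 linkage classes (same alcove rep ⇔ same W_19-dot-orbit):

[[1, 3, 4, 8], [2, 9, 10, 14, 15], [5, 7, 12, 13], [6], [11]]


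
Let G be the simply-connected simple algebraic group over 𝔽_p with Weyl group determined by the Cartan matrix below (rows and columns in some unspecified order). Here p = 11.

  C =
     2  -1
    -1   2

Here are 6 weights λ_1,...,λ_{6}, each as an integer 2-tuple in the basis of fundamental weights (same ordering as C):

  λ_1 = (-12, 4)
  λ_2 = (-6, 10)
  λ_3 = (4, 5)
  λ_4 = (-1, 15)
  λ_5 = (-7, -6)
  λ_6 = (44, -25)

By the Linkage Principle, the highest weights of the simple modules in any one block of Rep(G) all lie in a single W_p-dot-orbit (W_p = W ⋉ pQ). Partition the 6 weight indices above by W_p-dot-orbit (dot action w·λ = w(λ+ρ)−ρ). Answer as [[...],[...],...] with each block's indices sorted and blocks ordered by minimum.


Cartan matrix: type A_2 (|W|=6); un-permuting the 2 rows.

λ_j+ρ reflected into Ā_11 (⟨·,θ^∨⟩≤11); 2-tuples as given:

  1: (5, 6) · 2: (5, 6) · 3: (5, 6) · 4: (5, 6) · 5: (5, 6) · 6: (1, 1)

These 6 weights hit 2 W_11-dot-orbits; sizes (5, 1):

[[1, 2, 3, 4, 5], [6]]


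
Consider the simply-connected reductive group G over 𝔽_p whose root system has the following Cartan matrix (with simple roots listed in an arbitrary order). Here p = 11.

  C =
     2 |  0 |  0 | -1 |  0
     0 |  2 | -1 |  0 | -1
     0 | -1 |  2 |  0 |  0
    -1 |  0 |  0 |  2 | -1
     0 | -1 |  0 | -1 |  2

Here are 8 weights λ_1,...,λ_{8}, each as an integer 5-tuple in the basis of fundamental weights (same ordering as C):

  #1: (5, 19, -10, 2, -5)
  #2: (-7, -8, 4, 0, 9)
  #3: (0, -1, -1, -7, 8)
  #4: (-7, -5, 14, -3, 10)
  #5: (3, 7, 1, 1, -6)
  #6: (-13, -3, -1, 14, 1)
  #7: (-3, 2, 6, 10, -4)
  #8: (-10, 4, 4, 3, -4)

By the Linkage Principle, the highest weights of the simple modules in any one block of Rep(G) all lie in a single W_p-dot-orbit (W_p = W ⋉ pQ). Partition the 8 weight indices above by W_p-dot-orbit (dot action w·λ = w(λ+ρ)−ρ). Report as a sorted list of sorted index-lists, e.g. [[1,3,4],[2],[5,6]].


Dynkin diagram of C (from the 8 off-diagonal −1 entries): A_5.

W_11-reps of the 8 weights in Ā_11 (same 5-coord order as C):

  [1] (1, 3, 2, 3, 2);  [2] (1, 3, 2, 3, 2);  [3] (5, 0, 0, 1, 3);  [4] (5, 0, 0, 1, 3);  [5] (1, 3, 2, 3, 2);  [6] (5, 0, 0, 1, 3);  [7] (5, 0, 0, 1, 3);  [8] (1, 3, 2, 3, 2)

Linkage partition of the 8 weights (2 classes, p=11):

[[1, 2, 5, 8], [3, 4, 6, 7]]


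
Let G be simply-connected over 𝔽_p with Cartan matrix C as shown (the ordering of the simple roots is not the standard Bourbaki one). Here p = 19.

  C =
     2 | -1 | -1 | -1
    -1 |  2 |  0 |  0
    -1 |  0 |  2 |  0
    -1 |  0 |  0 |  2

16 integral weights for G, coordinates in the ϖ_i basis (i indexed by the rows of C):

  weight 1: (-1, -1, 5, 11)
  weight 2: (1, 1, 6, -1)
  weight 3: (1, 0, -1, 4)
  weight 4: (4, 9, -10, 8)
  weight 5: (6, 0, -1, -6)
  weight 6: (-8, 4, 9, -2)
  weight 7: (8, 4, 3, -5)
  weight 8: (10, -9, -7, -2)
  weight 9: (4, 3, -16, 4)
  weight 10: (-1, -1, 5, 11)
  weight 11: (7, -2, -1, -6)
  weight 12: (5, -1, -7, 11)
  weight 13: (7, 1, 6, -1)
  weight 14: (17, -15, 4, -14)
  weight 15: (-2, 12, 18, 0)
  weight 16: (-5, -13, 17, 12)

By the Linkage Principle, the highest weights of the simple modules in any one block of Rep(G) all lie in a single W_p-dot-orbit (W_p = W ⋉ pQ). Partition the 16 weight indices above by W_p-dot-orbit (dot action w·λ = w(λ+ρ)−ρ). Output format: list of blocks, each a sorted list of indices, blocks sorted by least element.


D_4 Cartan matrix, 4 simple roots permuted; ρ=(1,1,1,1).

W_19-reps of the 16 weights in Ā_19 (same 4-coord order as C):

  1: (0, 0, 6, 12) · 2: (2, 2, 7, 0) · 3: (2, 1, 0, 5) · 4: (1, 5, 4, 4) · 5: (2, 1, 0, 5) · 6: (2, 1, 0, 5) · 7: (1, 5, 4, 4) · 8: (1, 4, 2, 3) · 9: (1, 5, 4, 4) · 10: (0, 0, 6, 12) · 11: (2, 1, 0, 5) · 12: (0, 0, 6, 12) · 13: (2, 2, 7, 0) · 14: (1, 5, 4, 4) · 15: (0, 0, 6, 12) · 16: (1, 4, 2, 3)

Partition of {1..16} into 5 W_19-dot-orbits:

[[1, 10, 12, 15], [2, 13], [3, 5, 6, 11], [4, 7, 9, 14], [8, 16]]


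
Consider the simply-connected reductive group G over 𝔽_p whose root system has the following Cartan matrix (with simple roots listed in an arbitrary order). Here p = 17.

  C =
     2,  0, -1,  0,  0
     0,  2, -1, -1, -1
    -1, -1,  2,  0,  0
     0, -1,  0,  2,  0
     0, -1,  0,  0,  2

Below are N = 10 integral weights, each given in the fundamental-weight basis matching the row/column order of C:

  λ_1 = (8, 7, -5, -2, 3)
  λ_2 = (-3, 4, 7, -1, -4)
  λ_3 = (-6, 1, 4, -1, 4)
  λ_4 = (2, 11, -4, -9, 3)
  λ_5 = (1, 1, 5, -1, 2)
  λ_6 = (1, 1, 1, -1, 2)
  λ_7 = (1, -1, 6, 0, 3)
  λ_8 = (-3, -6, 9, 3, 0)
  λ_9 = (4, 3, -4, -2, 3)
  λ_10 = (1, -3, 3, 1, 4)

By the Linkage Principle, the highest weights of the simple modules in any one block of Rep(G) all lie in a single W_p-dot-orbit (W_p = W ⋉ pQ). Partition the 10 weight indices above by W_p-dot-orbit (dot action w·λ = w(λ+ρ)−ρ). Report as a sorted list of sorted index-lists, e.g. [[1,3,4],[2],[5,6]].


D_5 Cartan matrix, 5 simple roots permuted; ρ=(1,1,1,1,1).

λ_j+ρ reflected into Ā_17 (⟨·,θ^∨⟩≤17); 5-tuples as given:

  [1] (2, 0, 3, 1, 4);  [2] (2, 2, 2, 0, 3);  [3] (5, 2, 0, 0, 5);  [4] (0, 1, 0, 8, 4);  [5] (2, 2, 2, 0, 3);  [6] (2, 2, 2, 0, 3);  [7] (2, 0, 3, 1, 4);  [8] (2, 0, 3, 1, 4);  [9] (2, 0, 3, 1, 4);  [10] (2, 2, 2, 0, 3)

4 distinct reps among the 10 weights ⇒ 4 W_17-linkage classes:

[[1, 7, 8, 9], [2, 5, 6, 10], [3], [4]]


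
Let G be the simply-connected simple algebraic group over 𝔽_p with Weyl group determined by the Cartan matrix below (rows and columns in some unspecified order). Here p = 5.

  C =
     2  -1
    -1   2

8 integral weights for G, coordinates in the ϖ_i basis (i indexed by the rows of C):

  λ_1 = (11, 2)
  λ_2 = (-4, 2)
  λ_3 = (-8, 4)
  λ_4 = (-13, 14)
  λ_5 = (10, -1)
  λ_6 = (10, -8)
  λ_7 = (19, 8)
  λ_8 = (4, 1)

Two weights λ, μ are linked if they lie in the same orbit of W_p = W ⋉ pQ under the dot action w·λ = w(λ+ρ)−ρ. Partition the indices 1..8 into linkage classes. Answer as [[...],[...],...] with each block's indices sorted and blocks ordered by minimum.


Root system A_2: the 2×2 matrix C matches after relabeling.

Folding the 8 weights λ_j+ρ into Ā_5 (reps in the given 2-coord order):

  λ_1+ρ ↦ (3, 0)
  λ_2+ρ ↦ (3, 0)
  λ_3+ρ ↦ (3, 0)
  λ_4+ρ ↦ (3, 0)
  λ_5+ρ ↦ (0, 4)
  λ_6+ρ ↦ (1, 1)
  λ_7+ρ ↦ (0, 4)
  λ_8+ρ ↦ (3, 0)

Grouping the 8 weights by Ā_5-representative: 3 linkage classes.

[[1, 2, 3, 4, 8], [5, 7], [6]]


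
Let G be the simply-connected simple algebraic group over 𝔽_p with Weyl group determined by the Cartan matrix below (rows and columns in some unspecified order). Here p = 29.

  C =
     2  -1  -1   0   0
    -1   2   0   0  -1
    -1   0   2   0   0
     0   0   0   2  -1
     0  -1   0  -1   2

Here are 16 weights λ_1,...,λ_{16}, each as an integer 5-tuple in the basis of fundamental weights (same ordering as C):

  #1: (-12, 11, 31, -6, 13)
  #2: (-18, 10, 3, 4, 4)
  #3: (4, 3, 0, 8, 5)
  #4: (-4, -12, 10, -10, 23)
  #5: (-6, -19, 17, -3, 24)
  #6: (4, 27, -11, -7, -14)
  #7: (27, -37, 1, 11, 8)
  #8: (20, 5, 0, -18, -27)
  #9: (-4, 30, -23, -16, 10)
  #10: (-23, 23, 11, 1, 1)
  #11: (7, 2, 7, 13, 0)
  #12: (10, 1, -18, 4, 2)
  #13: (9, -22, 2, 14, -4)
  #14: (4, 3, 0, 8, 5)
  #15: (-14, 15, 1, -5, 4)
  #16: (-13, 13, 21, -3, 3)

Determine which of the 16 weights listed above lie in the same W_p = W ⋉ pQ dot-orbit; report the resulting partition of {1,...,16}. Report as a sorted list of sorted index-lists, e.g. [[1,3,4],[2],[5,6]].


Cartan matrix: type A_5 (|W|=720); un-permuting the 5 rows.

W_29-reps of the 16 weights in Ā_29 (same 5-coord order as C):

  [1] (8, 3, 3, 9, 1);  [2] (2, 3, 11, 4, 1);  [3] (5, 4, 1, 9, 6);  [4] (8, 3, 3, 9, 1);  [5] (13, 5, 5, 2, 0);  [6] (5, 4, 1, 9, 6);  [7] (1, 1, 1, 8, 12);  [8] (1, 1, 1, 8, 12);  [9] (12, 2, 10, 2, 2);  [10] (12, 2, 10, 2, 2);  [11] (8, 3, 3, 9, 1);  [12] (2, 3, 11, 4, 1);  [13] (8, 3, 3, 9, 1);  [14] (5, 4, 1, 9, 6);  [15] (2, 3, 11, 4, 1);  [16] (12, 2, 10, 2, 2)

Linkage partition of the 16 weights (6 classes, p=29):

[[1, 4, 11, 13], [2, 12, 15], [3, 6, 14], [5], [7, 8], [9, 10, 16]]


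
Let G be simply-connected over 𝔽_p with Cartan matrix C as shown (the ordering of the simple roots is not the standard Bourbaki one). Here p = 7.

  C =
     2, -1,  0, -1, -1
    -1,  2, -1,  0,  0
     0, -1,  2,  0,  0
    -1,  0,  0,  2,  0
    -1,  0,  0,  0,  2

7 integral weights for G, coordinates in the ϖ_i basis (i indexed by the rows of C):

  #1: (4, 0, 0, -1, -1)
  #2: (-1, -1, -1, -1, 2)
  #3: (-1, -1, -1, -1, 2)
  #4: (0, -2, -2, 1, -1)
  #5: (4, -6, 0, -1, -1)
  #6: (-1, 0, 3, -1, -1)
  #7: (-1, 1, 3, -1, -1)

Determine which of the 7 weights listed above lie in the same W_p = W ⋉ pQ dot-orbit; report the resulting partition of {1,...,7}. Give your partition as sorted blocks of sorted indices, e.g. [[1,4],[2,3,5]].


C ↔ D_5 under row/col permutation; |W(D_5)| = 1920.

Ā_7 reps of the 7 weights (D_5, coords as presented):

  1: (0, 1, 4, 0, 0);  2: (0, 0, 0, 0, 3);  3: (0, 0, 0, 0, 3);  4: (0, 0, 1, 1, 1);  5: (0, 1, 4, 0, 0);  6: (0, 1, 4, 0, 0);  7: (0, 1, 4, 0, 0)

3 distinct reps among the 7 weights ⇒ 3 W_7-linkage classes:

[[1, 5, 6, 7], [2, 3], [4]]
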